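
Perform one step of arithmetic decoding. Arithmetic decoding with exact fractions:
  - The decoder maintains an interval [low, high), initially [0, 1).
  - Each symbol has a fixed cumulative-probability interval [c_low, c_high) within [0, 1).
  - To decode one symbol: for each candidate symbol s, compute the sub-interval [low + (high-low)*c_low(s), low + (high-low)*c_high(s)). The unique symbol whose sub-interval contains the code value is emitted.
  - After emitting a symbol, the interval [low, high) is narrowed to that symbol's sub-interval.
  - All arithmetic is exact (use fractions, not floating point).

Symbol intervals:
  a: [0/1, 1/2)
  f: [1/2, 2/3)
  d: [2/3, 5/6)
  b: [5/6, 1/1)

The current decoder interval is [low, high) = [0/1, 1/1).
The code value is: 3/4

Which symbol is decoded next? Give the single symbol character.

Answer: d

Derivation:
Interval width = high − low = 1/1 − 0/1 = 1/1
Scaled code = (code − low) / width = (3/4 − 0/1) / 1/1 = 3/4
  a: [0/1, 1/2) 
  f: [1/2, 2/3) 
  d: [2/3, 5/6) ← scaled code falls here ✓
  b: [5/6, 1/1) 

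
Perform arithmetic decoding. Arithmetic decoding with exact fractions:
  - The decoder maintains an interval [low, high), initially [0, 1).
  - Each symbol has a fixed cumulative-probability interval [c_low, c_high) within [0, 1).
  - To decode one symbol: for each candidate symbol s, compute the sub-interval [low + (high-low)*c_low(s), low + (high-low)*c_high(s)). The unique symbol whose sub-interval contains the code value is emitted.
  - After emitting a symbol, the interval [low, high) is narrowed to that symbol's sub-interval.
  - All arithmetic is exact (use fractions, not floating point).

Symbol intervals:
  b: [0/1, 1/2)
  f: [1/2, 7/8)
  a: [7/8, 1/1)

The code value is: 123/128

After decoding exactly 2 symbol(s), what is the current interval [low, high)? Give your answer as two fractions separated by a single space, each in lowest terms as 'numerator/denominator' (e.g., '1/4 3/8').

Step 1: interval [0/1, 1/1), width = 1/1 - 0/1 = 1/1
  'b': [0/1 + 1/1*0/1, 0/1 + 1/1*1/2) = [0/1, 1/2)
  'f': [0/1 + 1/1*1/2, 0/1 + 1/1*7/8) = [1/2, 7/8)
  'a': [0/1 + 1/1*7/8, 0/1 + 1/1*1/1) = [7/8, 1/1) <- contains code 123/128
  emit 'a', narrow to [7/8, 1/1)
Step 2: interval [7/8, 1/1), width = 1/1 - 7/8 = 1/8
  'b': [7/8 + 1/8*0/1, 7/8 + 1/8*1/2) = [7/8, 15/16)
  'f': [7/8 + 1/8*1/2, 7/8 + 1/8*7/8) = [15/16, 63/64) <- contains code 123/128
  'a': [7/8 + 1/8*7/8, 7/8 + 1/8*1/1) = [63/64, 1/1)
  emit 'f', narrow to [15/16, 63/64)

Answer: 15/16 63/64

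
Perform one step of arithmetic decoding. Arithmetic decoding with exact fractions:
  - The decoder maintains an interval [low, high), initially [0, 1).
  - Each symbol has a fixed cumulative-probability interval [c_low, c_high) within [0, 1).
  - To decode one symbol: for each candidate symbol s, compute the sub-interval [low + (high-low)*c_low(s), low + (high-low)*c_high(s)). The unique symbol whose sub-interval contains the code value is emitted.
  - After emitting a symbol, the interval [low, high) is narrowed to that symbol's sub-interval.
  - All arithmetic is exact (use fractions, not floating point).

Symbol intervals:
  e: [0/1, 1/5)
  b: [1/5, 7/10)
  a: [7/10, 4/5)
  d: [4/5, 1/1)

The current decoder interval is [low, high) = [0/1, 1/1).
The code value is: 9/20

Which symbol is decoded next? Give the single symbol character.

Answer: b

Derivation:
Interval width = high − low = 1/1 − 0/1 = 1/1
Scaled code = (code − low) / width = (9/20 − 0/1) / 1/1 = 9/20
  e: [0/1, 1/5) 
  b: [1/5, 7/10) ← scaled code falls here ✓
  a: [7/10, 4/5) 
  d: [4/5, 1/1) 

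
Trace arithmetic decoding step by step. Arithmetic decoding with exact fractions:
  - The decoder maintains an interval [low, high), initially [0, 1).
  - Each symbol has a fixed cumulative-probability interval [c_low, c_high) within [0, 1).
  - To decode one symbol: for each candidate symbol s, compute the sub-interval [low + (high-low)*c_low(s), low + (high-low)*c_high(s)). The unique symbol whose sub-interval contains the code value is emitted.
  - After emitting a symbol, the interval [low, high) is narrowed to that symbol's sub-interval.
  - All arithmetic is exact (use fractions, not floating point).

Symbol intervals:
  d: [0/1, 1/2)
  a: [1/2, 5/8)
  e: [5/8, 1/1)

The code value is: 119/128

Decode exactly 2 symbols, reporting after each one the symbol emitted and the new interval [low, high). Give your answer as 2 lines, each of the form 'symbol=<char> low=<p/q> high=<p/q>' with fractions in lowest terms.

Answer: symbol=e low=5/8 high=1/1
symbol=e low=55/64 high=1/1

Derivation:
Step 1: interval [0/1, 1/1), width = 1/1 - 0/1 = 1/1
  'd': [0/1 + 1/1*0/1, 0/1 + 1/1*1/2) = [0/1, 1/2)
  'a': [0/1 + 1/1*1/2, 0/1 + 1/1*5/8) = [1/2, 5/8)
  'e': [0/1 + 1/1*5/8, 0/1 + 1/1*1/1) = [5/8, 1/1) <- contains code 119/128
  emit 'e', narrow to [5/8, 1/1)
Step 2: interval [5/8, 1/1), width = 1/1 - 5/8 = 3/8
  'd': [5/8 + 3/8*0/1, 5/8 + 3/8*1/2) = [5/8, 13/16)
  'a': [5/8 + 3/8*1/2, 5/8 + 3/8*5/8) = [13/16, 55/64)
  'e': [5/8 + 3/8*5/8, 5/8 + 3/8*1/1) = [55/64, 1/1) <- contains code 119/128
  emit 'e', narrow to [55/64, 1/1)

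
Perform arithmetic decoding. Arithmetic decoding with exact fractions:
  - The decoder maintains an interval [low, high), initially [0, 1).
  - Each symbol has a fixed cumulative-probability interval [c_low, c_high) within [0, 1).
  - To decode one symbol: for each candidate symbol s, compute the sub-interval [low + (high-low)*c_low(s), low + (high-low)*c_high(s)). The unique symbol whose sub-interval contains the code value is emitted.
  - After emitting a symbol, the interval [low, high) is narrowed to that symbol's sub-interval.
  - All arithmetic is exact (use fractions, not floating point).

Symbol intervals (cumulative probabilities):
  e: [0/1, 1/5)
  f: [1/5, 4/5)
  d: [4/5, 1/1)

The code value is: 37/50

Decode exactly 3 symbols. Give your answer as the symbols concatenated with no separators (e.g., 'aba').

Answer: fdf

Derivation:
Step 1: interval [0/1, 1/1), width = 1/1 - 0/1 = 1/1
  'e': [0/1 + 1/1*0/1, 0/1 + 1/1*1/5) = [0/1, 1/5)
  'f': [0/1 + 1/1*1/5, 0/1 + 1/1*4/5) = [1/5, 4/5) <- contains code 37/50
  'd': [0/1 + 1/1*4/5, 0/1 + 1/1*1/1) = [4/5, 1/1)
  emit 'f', narrow to [1/5, 4/5)
Step 2: interval [1/5, 4/5), width = 4/5 - 1/5 = 3/5
  'e': [1/5 + 3/5*0/1, 1/5 + 3/5*1/5) = [1/5, 8/25)
  'f': [1/5 + 3/5*1/5, 1/5 + 3/5*4/5) = [8/25, 17/25)
  'd': [1/5 + 3/5*4/5, 1/5 + 3/5*1/1) = [17/25, 4/5) <- contains code 37/50
  emit 'd', narrow to [17/25, 4/5)
Step 3: interval [17/25, 4/5), width = 4/5 - 17/25 = 3/25
  'e': [17/25 + 3/25*0/1, 17/25 + 3/25*1/5) = [17/25, 88/125)
  'f': [17/25 + 3/25*1/5, 17/25 + 3/25*4/5) = [88/125, 97/125) <- contains code 37/50
  'd': [17/25 + 3/25*4/5, 17/25 + 3/25*1/1) = [97/125, 4/5)
  emit 'f', narrow to [88/125, 97/125)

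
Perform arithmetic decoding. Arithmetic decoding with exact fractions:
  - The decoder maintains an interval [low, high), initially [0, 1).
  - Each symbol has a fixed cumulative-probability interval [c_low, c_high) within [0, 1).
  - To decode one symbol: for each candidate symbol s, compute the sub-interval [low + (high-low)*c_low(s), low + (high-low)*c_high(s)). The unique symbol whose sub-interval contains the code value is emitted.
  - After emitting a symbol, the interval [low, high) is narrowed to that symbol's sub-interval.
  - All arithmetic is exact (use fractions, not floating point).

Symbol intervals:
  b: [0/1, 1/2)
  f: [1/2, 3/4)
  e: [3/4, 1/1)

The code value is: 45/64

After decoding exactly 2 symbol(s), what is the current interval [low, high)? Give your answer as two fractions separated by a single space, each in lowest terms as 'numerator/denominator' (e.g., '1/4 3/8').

Answer: 11/16 3/4

Derivation:
Step 1: interval [0/1, 1/1), width = 1/1 - 0/1 = 1/1
  'b': [0/1 + 1/1*0/1, 0/1 + 1/1*1/2) = [0/1, 1/2)
  'f': [0/1 + 1/1*1/2, 0/1 + 1/1*3/4) = [1/2, 3/4) <- contains code 45/64
  'e': [0/1 + 1/1*3/4, 0/1 + 1/1*1/1) = [3/4, 1/1)
  emit 'f', narrow to [1/2, 3/4)
Step 2: interval [1/2, 3/4), width = 3/4 - 1/2 = 1/4
  'b': [1/2 + 1/4*0/1, 1/2 + 1/4*1/2) = [1/2, 5/8)
  'f': [1/2 + 1/4*1/2, 1/2 + 1/4*3/4) = [5/8, 11/16)
  'e': [1/2 + 1/4*3/4, 1/2 + 1/4*1/1) = [11/16, 3/4) <- contains code 45/64
  emit 'e', narrow to [11/16, 3/4)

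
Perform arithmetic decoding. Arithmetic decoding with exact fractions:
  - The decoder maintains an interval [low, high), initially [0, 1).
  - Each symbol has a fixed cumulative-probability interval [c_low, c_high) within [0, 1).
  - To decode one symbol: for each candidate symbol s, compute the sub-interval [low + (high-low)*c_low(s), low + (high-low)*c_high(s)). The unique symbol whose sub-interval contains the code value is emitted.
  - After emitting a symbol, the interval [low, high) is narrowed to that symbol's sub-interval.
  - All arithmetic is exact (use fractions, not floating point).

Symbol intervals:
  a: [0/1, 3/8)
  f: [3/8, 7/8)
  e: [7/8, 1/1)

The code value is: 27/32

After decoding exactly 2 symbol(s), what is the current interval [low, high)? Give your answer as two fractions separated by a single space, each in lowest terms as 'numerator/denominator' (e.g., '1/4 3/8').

Answer: 13/16 7/8

Derivation:
Step 1: interval [0/1, 1/1), width = 1/1 - 0/1 = 1/1
  'a': [0/1 + 1/1*0/1, 0/1 + 1/1*3/8) = [0/1, 3/8)
  'f': [0/1 + 1/1*3/8, 0/1 + 1/1*7/8) = [3/8, 7/8) <- contains code 27/32
  'e': [0/1 + 1/1*7/8, 0/1 + 1/1*1/1) = [7/8, 1/1)
  emit 'f', narrow to [3/8, 7/8)
Step 2: interval [3/8, 7/8), width = 7/8 - 3/8 = 1/2
  'a': [3/8 + 1/2*0/1, 3/8 + 1/2*3/8) = [3/8, 9/16)
  'f': [3/8 + 1/2*3/8, 3/8 + 1/2*7/8) = [9/16, 13/16)
  'e': [3/8 + 1/2*7/8, 3/8 + 1/2*1/1) = [13/16, 7/8) <- contains code 27/32
  emit 'e', narrow to [13/16, 7/8)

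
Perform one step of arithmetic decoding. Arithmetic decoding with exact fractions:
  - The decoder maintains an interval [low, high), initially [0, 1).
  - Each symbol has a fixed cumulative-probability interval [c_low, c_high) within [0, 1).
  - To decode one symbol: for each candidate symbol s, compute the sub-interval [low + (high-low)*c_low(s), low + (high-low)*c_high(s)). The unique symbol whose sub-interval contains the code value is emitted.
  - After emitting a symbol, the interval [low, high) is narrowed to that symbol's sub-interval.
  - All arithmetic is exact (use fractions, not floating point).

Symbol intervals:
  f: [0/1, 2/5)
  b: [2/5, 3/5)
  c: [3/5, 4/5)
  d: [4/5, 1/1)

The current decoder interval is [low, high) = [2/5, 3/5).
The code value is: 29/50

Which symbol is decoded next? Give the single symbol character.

Interval width = high − low = 3/5 − 2/5 = 1/5
Scaled code = (code − low) / width = (29/50 − 2/5) / 1/5 = 9/10
  f: [0/1, 2/5) 
  b: [2/5, 3/5) 
  c: [3/5, 4/5) 
  d: [4/5, 1/1) ← scaled code falls here ✓

Answer: d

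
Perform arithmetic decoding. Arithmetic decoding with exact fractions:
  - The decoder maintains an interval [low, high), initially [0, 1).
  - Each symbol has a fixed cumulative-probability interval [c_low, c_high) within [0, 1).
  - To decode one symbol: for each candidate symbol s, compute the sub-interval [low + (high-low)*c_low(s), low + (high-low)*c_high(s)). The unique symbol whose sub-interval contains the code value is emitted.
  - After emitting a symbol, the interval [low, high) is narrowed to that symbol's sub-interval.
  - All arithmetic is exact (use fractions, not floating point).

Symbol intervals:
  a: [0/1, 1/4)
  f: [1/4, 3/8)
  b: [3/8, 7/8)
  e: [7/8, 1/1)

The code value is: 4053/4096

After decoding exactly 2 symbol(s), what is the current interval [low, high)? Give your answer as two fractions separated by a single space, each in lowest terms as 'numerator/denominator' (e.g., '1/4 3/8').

Answer: 63/64 1/1

Derivation:
Step 1: interval [0/1, 1/1), width = 1/1 - 0/1 = 1/1
  'a': [0/1 + 1/1*0/1, 0/1 + 1/1*1/4) = [0/1, 1/4)
  'f': [0/1 + 1/1*1/4, 0/1 + 1/1*3/8) = [1/4, 3/8)
  'b': [0/1 + 1/1*3/8, 0/1 + 1/1*7/8) = [3/8, 7/8)
  'e': [0/1 + 1/1*7/8, 0/1 + 1/1*1/1) = [7/8, 1/1) <- contains code 4053/4096
  emit 'e', narrow to [7/8, 1/1)
Step 2: interval [7/8, 1/1), width = 1/1 - 7/8 = 1/8
  'a': [7/8 + 1/8*0/1, 7/8 + 1/8*1/4) = [7/8, 29/32)
  'f': [7/8 + 1/8*1/4, 7/8 + 1/8*3/8) = [29/32, 59/64)
  'b': [7/8 + 1/8*3/8, 7/8 + 1/8*7/8) = [59/64, 63/64)
  'e': [7/8 + 1/8*7/8, 7/8 + 1/8*1/1) = [63/64, 1/1) <- contains code 4053/4096
  emit 'e', narrow to [63/64, 1/1)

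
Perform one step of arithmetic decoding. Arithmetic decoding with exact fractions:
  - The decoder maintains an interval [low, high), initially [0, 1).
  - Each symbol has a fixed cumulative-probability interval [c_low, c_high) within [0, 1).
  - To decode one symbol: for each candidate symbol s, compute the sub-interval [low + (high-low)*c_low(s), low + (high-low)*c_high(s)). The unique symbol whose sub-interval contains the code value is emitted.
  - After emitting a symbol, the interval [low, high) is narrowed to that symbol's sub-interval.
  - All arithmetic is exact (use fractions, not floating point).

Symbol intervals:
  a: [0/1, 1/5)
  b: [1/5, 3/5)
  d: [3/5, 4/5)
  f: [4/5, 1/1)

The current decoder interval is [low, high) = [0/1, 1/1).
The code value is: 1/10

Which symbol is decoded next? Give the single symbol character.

Answer: a

Derivation:
Interval width = high − low = 1/1 − 0/1 = 1/1
Scaled code = (code − low) / width = (1/10 − 0/1) / 1/1 = 1/10
  a: [0/1, 1/5) ← scaled code falls here ✓
  b: [1/5, 3/5) 
  d: [3/5, 4/5) 
  f: [4/5, 1/1) 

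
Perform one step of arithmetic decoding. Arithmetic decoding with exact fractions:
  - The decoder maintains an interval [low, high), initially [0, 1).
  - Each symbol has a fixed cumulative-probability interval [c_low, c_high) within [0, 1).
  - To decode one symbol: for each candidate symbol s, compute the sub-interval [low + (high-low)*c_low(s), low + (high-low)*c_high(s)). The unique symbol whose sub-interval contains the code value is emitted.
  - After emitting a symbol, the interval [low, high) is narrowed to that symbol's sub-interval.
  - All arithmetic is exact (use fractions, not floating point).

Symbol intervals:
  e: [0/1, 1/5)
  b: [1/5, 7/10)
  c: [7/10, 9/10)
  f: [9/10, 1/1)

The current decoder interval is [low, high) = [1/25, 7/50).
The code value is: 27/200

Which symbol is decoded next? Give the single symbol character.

Interval width = high − low = 7/50 − 1/25 = 1/10
Scaled code = (code − low) / width = (27/200 − 1/25) / 1/10 = 19/20
  e: [0/1, 1/5) 
  b: [1/5, 7/10) 
  c: [7/10, 9/10) 
  f: [9/10, 1/1) ← scaled code falls here ✓

Answer: f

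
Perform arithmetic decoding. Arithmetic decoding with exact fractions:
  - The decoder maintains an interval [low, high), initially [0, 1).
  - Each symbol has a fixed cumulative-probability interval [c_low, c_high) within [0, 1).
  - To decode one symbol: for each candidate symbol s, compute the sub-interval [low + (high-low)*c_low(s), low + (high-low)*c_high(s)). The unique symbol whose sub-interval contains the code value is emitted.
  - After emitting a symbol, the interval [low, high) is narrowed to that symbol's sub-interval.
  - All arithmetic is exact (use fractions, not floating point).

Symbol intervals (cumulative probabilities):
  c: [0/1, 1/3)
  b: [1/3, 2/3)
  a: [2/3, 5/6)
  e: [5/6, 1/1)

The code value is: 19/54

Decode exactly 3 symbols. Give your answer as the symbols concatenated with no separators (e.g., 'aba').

Answer: bcc

Derivation:
Step 1: interval [0/1, 1/1), width = 1/1 - 0/1 = 1/1
  'c': [0/1 + 1/1*0/1, 0/1 + 1/1*1/3) = [0/1, 1/3)
  'b': [0/1 + 1/1*1/3, 0/1 + 1/1*2/3) = [1/3, 2/3) <- contains code 19/54
  'a': [0/1 + 1/1*2/3, 0/1 + 1/1*5/6) = [2/3, 5/6)
  'e': [0/1 + 1/1*5/6, 0/1 + 1/1*1/1) = [5/6, 1/1)
  emit 'b', narrow to [1/3, 2/3)
Step 2: interval [1/3, 2/3), width = 2/3 - 1/3 = 1/3
  'c': [1/3 + 1/3*0/1, 1/3 + 1/3*1/3) = [1/3, 4/9) <- contains code 19/54
  'b': [1/3 + 1/3*1/3, 1/3 + 1/3*2/3) = [4/9, 5/9)
  'a': [1/3 + 1/3*2/3, 1/3 + 1/3*5/6) = [5/9, 11/18)
  'e': [1/3 + 1/3*5/6, 1/3 + 1/3*1/1) = [11/18, 2/3)
  emit 'c', narrow to [1/3, 4/9)
Step 3: interval [1/3, 4/9), width = 4/9 - 1/3 = 1/9
  'c': [1/3 + 1/9*0/1, 1/3 + 1/9*1/3) = [1/3, 10/27) <- contains code 19/54
  'b': [1/3 + 1/9*1/3, 1/3 + 1/9*2/3) = [10/27, 11/27)
  'a': [1/3 + 1/9*2/3, 1/3 + 1/9*5/6) = [11/27, 23/54)
  'e': [1/3 + 1/9*5/6, 1/3 + 1/9*1/1) = [23/54, 4/9)
  emit 'c', narrow to [1/3, 10/27)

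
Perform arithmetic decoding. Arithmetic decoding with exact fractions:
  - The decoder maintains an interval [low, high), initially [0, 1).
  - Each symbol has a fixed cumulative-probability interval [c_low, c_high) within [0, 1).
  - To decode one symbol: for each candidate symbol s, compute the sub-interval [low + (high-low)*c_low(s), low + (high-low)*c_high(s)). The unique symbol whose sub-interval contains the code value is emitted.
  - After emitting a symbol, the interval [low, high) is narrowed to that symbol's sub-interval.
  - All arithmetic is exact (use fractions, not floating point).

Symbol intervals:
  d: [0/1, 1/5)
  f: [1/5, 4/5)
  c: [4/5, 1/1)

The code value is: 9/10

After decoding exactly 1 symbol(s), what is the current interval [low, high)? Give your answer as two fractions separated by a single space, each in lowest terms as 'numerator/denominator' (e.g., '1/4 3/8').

Step 1: interval [0/1, 1/1), width = 1/1 - 0/1 = 1/1
  'd': [0/1 + 1/1*0/1, 0/1 + 1/1*1/5) = [0/1, 1/5)
  'f': [0/1 + 1/1*1/5, 0/1 + 1/1*4/5) = [1/5, 4/5)
  'c': [0/1 + 1/1*4/5, 0/1 + 1/1*1/1) = [4/5, 1/1) <- contains code 9/10
  emit 'c', narrow to [4/5, 1/1)

Answer: 4/5 1/1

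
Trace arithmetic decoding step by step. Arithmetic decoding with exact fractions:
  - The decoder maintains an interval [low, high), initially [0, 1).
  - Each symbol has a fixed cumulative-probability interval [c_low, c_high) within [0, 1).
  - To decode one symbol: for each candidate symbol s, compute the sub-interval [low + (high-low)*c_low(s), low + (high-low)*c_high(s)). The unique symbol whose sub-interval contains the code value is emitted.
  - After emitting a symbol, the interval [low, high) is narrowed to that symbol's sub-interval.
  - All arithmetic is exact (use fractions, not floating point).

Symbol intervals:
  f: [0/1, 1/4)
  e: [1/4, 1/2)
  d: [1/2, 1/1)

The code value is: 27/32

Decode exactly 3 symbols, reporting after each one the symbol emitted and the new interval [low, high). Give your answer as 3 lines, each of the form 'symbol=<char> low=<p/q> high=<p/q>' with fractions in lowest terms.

Answer: symbol=d low=1/2 high=1/1
symbol=d low=3/4 high=1/1
symbol=e low=13/16 high=7/8

Derivation:
Step 1: interval [0/1, 1/1), width = 1/1 - 0/1 = 1/1
  'f': [0/1 + 1/1*0/1, 0/1 + 1/1*1/4) = [0/1, 1/4)
  'e': [0/1 + 1/1*1/4, 0/1 + 1/1*1/2) = [1/4, 1/2)
  'd': [0/1 + 1/1*1/2, 0/1 + 1/1*1/1) = [1/2, 1/1) <- contains code 27/32
  emit 'd', narrow to [1/2, 1/1)
Step 2: interval [1/2, 1/1), width = 1/1 - 1/2 = 1/2
  'f': [1/2 + 1/2*0/1, 1/2 + 1/2*1/4) = [1/2, 5/8)
  'e': [1/2 + 1/2*1/4, 1/2 + 1/2*1/2) = [5/8, 3/4)
  'd': [1/2 + 1/2*1/2, 1/2 + 1/2*1/1) = [3/4, 1/1) <- contains code 27/32
  emit 'd', narrow to [3/4, 1/1)
Step 3: interval [3/4, 1/1), width = 1/1 - 3/4 = 1/4
  'f': [3/4 + 1/4*0/1, 3/4 + 1/4*1/4) = [3/4, 13/16)
  'e': [3/4 + 1/4*1/4, 3/4 + 1/4*1/2) = [13/16, 7/8) <- contains code 27/32
  'd': [3/4 + 1/4*1/2, 3/4 + 1/4*1/1) = [7/8, 1/1)
  emit 'e', narrow to [13/16, 7/8)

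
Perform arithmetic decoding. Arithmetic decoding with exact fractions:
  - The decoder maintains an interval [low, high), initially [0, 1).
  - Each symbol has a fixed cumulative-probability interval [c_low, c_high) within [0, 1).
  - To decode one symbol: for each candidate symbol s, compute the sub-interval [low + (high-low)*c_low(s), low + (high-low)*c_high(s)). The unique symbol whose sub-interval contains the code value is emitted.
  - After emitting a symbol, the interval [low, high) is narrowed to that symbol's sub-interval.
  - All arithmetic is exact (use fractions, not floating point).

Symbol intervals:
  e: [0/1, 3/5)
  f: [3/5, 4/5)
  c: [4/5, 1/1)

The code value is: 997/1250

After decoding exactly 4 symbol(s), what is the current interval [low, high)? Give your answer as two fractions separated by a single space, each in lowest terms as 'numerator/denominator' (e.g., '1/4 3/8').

Answer: 498/625 499/625

Derivation:
Step 1: interval [0/1, 1/1), width = 1/1 - 0/1 = 1/1
  'e': [0/1 + 1/1*0/1, 0/1 + 1/1*3/5) = [0/1, 3/5)
  'f': [0/1 + 1/1*3/5, 0/1 + 1/1*4/5) = [3/5, 4/5) <- contains code 997/1250
  'c': [0/1 + 1/1*4/5, 0/1 + 1/1*1/1) = [4/5, 1/1)
  emit 'f', narrow to [3/5, 4/5)
Step 2: interval [3/5, 4/5), width = 4/5 - 3/5 = 1/5
  'e': [3/5 + 1/5*0/1, 3/5 + 1/5*3/5) = [3/5, 18/25)
  'f': [3/5 + 1/5*3/5, 3/5 + 1/5*4/5) = [18/25, 19/25)
  'c': [3/5 + 1/5*4/5, 3/5 + 1/5*1/1) = [19/25, 4/5) <- contains code 997/1250
  emit 'c', narrow to [19/25, 4/5)
Step 3: interval [19/25, 4/5), width = 4/5 - 19/25 = 1/25
  'e': [19/25 + 1/25*0/1, 19/25 + 1/25*3/5) = [19/25, 98/125)
  'f': [19/25 + 1/25*3/5, 19/25 + 1/25*4/5) = [98/125, 99/125)
  'c': [19/25 + 1/25*4/5, 19/25 + 1/25*1/1) = [99/125, 4/5) <- contains code 997/1250
  emit 'c', narrow to [99/125, 4/5)
Step 4: interval [99/125, 4/5), width = 4/5 - 99/125 = 1/125
  'e': [99/125 + 1/125*0/1, 99/125 + 1/125*3/5) = [99/125, 498/625)
  'f': [99/125 + 1/125*3/5, 99/125 + 1/125*4/5) = [498/625, 499/625) <- contains code 997/1250
  'c': [99/125 + 1/125*4/5, 99/125 + 1/125*1/1) = [499/625, 4/5)
  emit 'f', narrow to [498/625, 499/625)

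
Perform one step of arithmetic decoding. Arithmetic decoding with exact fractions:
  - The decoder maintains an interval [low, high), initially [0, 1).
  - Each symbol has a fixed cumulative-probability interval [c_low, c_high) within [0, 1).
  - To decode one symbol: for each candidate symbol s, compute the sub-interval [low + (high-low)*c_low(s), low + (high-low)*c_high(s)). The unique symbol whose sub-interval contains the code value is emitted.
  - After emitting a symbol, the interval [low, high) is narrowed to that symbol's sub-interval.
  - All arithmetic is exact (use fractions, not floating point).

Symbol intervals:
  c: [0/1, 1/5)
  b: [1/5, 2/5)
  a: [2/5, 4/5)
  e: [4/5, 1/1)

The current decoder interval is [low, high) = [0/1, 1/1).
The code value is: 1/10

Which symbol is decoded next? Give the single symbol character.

Answer: c

Derivation:
Interval width = high − low = 1/1 − 0/1 = 1/1
Scaled code = (code − low) / width = (1/10 − 0/1) / 1/1 = 1/10
  c: [0/1, 1/5) ← scaled code falls here ✓
  b: [1/5, 2/5) 
  a: [2/5, 4/5) 
  e: [4/5, 1/1) 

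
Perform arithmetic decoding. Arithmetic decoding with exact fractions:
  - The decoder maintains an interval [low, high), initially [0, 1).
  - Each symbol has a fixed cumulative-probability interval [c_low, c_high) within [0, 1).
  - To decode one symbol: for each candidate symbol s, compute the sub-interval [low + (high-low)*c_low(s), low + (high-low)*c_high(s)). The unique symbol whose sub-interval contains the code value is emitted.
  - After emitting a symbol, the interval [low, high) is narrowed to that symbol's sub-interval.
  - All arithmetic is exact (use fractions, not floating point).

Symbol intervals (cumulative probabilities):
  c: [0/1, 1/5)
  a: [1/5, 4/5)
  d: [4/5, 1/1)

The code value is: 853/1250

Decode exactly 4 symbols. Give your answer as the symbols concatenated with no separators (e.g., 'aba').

Step 1: interval [0/1, 1/1), width = 1/1 - 0/1 = 1/1
  'c': [0/1 + 1/1*0/1, 0/1 + 1/1*1/5) = [0/1, 1/5)
  'a': [0/1 + 1/1*1/5, 0/1 + 1/1*4/5) = [1/5, 4/5) <- contains code 853/1250
  'd': [0/1 + 1/1*4/5, 0/1 + 1/1*1/1) = [4/5, 1/1)
  emit 'a', narrow to [1/5, 4/5)
Step 2: interval [1/5, 4/5), width = 4/5 - 1/5 = 3/5
  'c': [1/5 + 3/5*0/1, 1/5 + 3/5*1/5) = [1/5, 8/25)
  'a': [1/5 + 3/5*1/5, 1/5 + 3/5*4/5) = [8/25, 17/25)
  'd': [1/5 + 3/5*4/5, 1/5 + 3/5*1/1) = [17/25, 4/5) <- contains code 853/1250
  emit 'd', narrow to [17/25, 4/5)
Step 3: interval [17/25, 4/5), width = 4/5 - 17/25 = 3/25
  'c': [17/25 + 3/25*0/1, 17/25 + 3/25*1/5) = [17/25, 88/125) <- contains code 853/1250
  'a': [17/25 + 3/25*1/5, 17/25 + 3/25*4/5) = [88/125, 97/125)
  'd': [17/25 + 3/25*4/5, 17/25 + 3/25*1/1) = [97/125, 4/5)
  emit 'c', narrow to [17/25, 88/125)
Step 4: interval [17/25, 88/125), width = 88/125 - 17/25 = 3/125
  'c': [17/25 + 3/125*0/1, 17/25 + 3/125*1/5) = [17/25, 428/625) <- contains code 853/1250
  'a': [17/25 + 3/125*1/5, 17/25 + 3/125*4/5) = [428/625, 437/625)
  'd': [17/25 + 3/125*4/5, 17/25 + 3/125*1/1) = [437/625, 88/125)
  emit 'c', narrow to [17/25, 428/625)

Answer: adcc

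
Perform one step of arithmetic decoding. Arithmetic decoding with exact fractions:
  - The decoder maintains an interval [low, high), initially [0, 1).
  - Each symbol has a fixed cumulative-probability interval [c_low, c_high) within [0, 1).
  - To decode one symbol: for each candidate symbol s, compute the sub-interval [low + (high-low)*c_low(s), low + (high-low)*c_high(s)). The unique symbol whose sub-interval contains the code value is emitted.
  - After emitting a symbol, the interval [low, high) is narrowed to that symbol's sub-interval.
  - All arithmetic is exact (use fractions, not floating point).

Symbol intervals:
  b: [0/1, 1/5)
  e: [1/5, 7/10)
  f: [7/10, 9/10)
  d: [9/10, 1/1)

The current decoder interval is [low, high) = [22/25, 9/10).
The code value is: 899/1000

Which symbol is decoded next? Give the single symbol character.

Interval width = high − low = 9/10 − 22/25 = 1/50
Scaled code = (code − low) / width = (899/1000 − 22/25) / 1/50 = 19/20
  b: [0/1, 1/5) 
  e: [1/5, 7/10) 
  f: [7/10, 9/10) 
  d: [9/10, 1/1) ← scaled code falls here ✓

Answer: d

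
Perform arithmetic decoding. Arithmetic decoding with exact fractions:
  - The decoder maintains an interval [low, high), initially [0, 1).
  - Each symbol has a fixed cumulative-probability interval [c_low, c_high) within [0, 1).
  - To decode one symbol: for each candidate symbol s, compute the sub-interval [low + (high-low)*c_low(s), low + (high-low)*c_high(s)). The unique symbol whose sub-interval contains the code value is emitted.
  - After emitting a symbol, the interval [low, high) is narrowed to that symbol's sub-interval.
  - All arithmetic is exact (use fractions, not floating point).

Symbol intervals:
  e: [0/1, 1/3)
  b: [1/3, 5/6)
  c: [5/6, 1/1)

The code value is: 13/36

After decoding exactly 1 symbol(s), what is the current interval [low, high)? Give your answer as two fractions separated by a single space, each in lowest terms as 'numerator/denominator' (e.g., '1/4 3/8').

Step 1: interval [0/1, 1/1), width = 1/1 - 0/1 = 1/1
  'e': [0/1 + 1/1*0/1, 0/1 + 1/1*1/3) = [0/1, 1/3)
  'b': [0/1 + 1/1*1/3, 0/1 + 1/1*5/6) = [1/3, 5/6) <- contains code 13/36
  'c': [0/1 + 1/1*5/6, 0/1 + 1/1*1/1) = [5/6, 1/1)
  emit 'b', narrow to [1/3, 5/6)

Answer: 1/3 5/6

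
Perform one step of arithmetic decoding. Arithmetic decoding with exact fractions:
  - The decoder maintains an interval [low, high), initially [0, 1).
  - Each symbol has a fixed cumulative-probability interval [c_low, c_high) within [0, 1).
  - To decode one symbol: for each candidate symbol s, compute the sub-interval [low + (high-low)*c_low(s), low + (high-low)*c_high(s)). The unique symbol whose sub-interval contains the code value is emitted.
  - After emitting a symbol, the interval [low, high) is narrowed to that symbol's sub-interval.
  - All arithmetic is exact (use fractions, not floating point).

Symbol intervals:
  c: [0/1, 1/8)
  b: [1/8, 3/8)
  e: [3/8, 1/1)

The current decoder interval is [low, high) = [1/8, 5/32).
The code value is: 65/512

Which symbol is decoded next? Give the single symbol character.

Interval width = high − low = 5/32 − 1/8 = 1/32
Scaled code = (code − low) / width = (65/512 − 1/8) / 1/32 = 1/16
  c: [0/1, 1/8) ← scaled code falls here ✓
  b: [1/8, 3/8) 
  e: [3/8, 1/1) 

Answer: c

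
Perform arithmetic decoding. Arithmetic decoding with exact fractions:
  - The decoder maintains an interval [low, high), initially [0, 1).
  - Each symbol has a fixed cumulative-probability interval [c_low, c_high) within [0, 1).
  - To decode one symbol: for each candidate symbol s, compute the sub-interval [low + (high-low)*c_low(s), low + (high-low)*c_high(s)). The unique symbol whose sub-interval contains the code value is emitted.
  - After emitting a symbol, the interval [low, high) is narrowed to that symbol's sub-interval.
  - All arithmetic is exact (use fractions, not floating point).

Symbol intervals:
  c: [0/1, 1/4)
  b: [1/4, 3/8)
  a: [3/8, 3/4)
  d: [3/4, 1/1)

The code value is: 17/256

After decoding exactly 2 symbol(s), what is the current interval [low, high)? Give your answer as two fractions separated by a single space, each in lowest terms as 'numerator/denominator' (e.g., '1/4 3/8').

Answer: 1/16 3/32

Derivation:
Step 1: interval [0/1, 1/1), width = 1/1 - 0/1 = 1/1
  'c': [0/1 + 1/1*0/1, 0/1 + 1/1*1/4) = [0/1, 1/4) <- contains code 17/256
  'b': [0/1 + 1/1*1/4, 0/1 + 1/1*3/8) = [1/4, 3/8)
  'a': [0/1 + 1/1*3/8, 0/1 + 1/1*3/4) = [3/8, 3/4)
  'd': [0/1 + 1/1*3/4, 0/1 + 1/1*1/1) = [3/4, 1/1)
  emit 'c', narrow to [0/1, 1/4)
Step 2: interval [0/1, 1/4), width = 1/4 - 0/1 = 1/4
  'c': [0/1 + 1/4*0/1, 0/1 + 1/4*1/4) = [0/1, 1/16)
  'b': [0/1 + 1/4*1/4, 0/1 + 1/4*3/8) = [1/16, 3/32) <- contains code 17/256
  'a': [0/1 + 1/4*3/8, 0/1 + 1/4*3/4) = [3/32, 3/16)
  'd': [0/1 + 1/4*3/4, 0/1 + 1/4*1/1) = [3/16, 1/4)
  emit 'b', narrow to [1/16, 3/32)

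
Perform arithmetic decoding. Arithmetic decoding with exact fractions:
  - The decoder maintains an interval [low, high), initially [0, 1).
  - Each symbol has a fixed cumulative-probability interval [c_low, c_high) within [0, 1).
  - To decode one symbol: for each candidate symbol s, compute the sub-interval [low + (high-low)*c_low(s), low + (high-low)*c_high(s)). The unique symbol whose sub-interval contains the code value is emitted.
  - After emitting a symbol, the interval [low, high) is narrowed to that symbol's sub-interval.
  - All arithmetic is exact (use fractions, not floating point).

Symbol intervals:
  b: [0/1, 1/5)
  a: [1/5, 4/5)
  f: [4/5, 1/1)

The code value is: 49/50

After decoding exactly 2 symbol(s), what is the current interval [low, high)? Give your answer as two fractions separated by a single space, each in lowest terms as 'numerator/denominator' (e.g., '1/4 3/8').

Step 1: interval [0/1, 1/1), width = 1/1 - 0/1 = 1/1
  'b': [0/1 + 1/1*0/1, 0/1 + 1/1*1/5) = [0/1, 1/5)
  'a': [0/1 + 1/1*1/5, 0/1 + 1/1*4/5) = [1/5, 4/5)
  'f': [0/1 + 1/1*4/5, 0/1 + 1/1*1/1) = [4/5, 1/1) <- contains code 49/50
  emit 'f', narrow to [4/5, 1/1)
Step 2: interval [4/5, 1/1), width = 1/1 - 4/5 = 1/5
  'b': [4/5 + 1/5*0/1, 4/5 + 1/5*1/5) = [4/5, 21/25)
  'a': [4/5 + 1/5*1/5, 4/5 + 1/5*4/5) = [21/25, 24/25)
  'f': [4/5 + 1/5*4/5, 4/5 + 1/5*1/1) = [24/25, 1/1) <- contains code 49/50
  emit 'f', narrow to [24/25, 1/1)

Answer: 24/25 1/1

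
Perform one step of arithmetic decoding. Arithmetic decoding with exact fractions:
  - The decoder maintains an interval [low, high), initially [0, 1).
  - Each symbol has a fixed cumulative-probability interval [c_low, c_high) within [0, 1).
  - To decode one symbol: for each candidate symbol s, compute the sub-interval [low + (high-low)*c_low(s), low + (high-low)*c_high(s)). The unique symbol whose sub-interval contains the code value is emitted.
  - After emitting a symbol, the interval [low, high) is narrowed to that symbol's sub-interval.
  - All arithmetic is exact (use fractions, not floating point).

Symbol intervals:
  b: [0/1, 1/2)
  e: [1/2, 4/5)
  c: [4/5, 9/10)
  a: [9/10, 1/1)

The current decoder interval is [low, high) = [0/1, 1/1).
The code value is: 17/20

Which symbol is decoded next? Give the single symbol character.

Answer: c

Derivation:
Interval width = high − low = 1/1 − 0/1 = 1/1
Scaled code = (code − low) / width = (17/20 − 0/1) / 1/1 = 17/20
  b: [0/1, 1/2) 
  e: [1/2, 4/5) 
  c: [4/5, 9/10) ← scaled code falls here ✓
  a: [9/10, 1/1) 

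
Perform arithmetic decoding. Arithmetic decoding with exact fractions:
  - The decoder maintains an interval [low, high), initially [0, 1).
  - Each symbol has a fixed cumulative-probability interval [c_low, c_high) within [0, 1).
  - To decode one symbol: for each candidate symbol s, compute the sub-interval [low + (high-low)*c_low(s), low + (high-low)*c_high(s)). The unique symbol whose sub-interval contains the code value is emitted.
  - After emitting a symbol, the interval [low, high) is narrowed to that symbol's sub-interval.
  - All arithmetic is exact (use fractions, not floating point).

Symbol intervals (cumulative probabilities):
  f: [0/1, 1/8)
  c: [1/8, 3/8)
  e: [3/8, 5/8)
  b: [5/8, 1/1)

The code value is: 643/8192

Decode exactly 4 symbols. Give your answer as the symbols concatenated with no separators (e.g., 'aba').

Answer: fbff

Derivation:
Step 1: interval [0/1, 1/1), width = 1/1 - 0/1 = 1/1
  'f': [0/1 + 1/1*0/1, 0/1 + 1/1*1/8) = [0/1, 1/8) <- contains code 643/8192
  'c': [0/1 + 1/1*1/8, 0/1 + 1/1*3/8) = [1/8, 3/8)
  'e': [0/1 + 1/1*3/8, 0/1 + 1/1*5/8) = [3/8, 5/8)
  'b': [0/1 + 1/1*5/8, 0/1 + 1/1*1/1) = [5/8, 1/1)
  emit 'f', narrow to [0/1, 1/8)
Step 2: interval [0/1, 1/8), width = 1/8 - 0/1 = 1/8
  'f': [0/1 + 1/8*0/1, 0/1 + 1/8*1/8) = [0/1, 1/64)
  'c': [0/1 + 1/8*1/8, 0/1 + 1/8*3/8) = [1/64, 3/64)
  'e': [0/1 + 1/8*3/8, 0/1 + 1/8*5/8) = [3/64, 5/64)
  'b': [0/1 + 1/8*5/8, 0/1 + 1/8*1/1) = [5/64, 1/8) <- contains code 643/8192
  emit 'b', narrow to [5/64, 1/8)
Step 3: interval [5/64, 1/8), width = 1/8 - 5/64 = 3/64
  'f': [5/64 + 3/64*0/1, 5/64 + 3/64*1/8) = [5/64, 43/512) <- contains code 643/8192
  'c': [5/64 + 3/64*1/8, 5/64 + 3/64*3/8) = [43/512, 49/512)
  'e': [5/64 + 3/64*3/8, 5/64 + 3/64*5/8) = [49/512, 55/512)
  'b': [5/64 + 3/64*5/8, 5/64 + 3/64*1/1) = [55/512, 1/8)
  emit 'f', narrow to [5/64, 43/512)
Step 4: interval [5/64, 43/512), width = 43/512 - 5/64 = 3/512
  'f': [5/64 + 3/512*0/1, 5/64 + 3/512*1/8) = [5/64, 323/4096) <- contains code 643/8192
  'c': [5/64 + 3/512*1/8, 5/64 + 3/512*3/8) = [323/4096, 329/4096)
  'e': [5/64 + 3/512*3/8, 5/64 + 3/512*5/8) = [329/4096, 335/4096)
  'b': [5/64 + 3/512*5/8, 5/64 + 3/512*1/1) = [335/4096, 43/512)
  emit 'f', narrow to [5/64, 323/4096)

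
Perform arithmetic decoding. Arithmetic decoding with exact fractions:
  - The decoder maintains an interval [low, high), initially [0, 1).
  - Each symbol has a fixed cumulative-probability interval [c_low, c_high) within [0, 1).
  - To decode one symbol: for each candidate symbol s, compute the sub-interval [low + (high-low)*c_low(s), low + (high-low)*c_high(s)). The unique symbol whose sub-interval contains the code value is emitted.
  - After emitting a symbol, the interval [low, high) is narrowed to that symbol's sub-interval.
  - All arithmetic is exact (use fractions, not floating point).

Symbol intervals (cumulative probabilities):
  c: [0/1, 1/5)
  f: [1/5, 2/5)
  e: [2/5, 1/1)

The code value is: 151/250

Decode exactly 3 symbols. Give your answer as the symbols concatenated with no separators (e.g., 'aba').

Step 1: interval [0/1, 1/1), width = 1/1 - 0/1 = 1/1
  'c': [0/1 + 1/1*0/1, 0/1 + 1/1*1/5) = [0/1, 1/5)
  'f': [0/1 + 1/1*1/5, 0/1 + 1/1*2/5) = [1/5, 2/5)
  'e': [0/1 + 1/1*2/5, 0/1 + 1/1*1/1) = [2/5, 1/1) <- contains code 151/250
  emit 'e', narrow to [2/5, 1/1)
Step 2: interval [2/5, 1/1), width = 1/1 - 2/5 = 3/5
  'c': [2/5 + 3/5*0/1, 2/5 + 3/5*1/5) = [2/5, 13/25)
  'f': [2/5 + 3/5*1/5, 2/5 + 3/5*2/5) = [13/25, 16/25) <- contains code 151/250
  'e': [2/5 + 3/5*2/5, 2/5 + 3/5*1/1) = [16/25, 1/1)
  emit 'f', narrow to [13/25, 16/25)
Step 3: interval [13/25, 16/25), width = 16/25 - 13/25 = 3/25
  'c': [13/25 + 3/25*0/1, 13/25 + 3/25*1/5) = [13/25, 68/125)
  'f': [13/25 + 3/25*1/5, 13/25 + 3/25*2/5) = [68/125, 71/125)
  'e': [13/25 + 3/25*2/5, 13/25 + 3/25*1/1) = [71/125, 16/25) <- contains code 151/250
  emit 'e', narrow to [71/125, 16/25)

Answer: efe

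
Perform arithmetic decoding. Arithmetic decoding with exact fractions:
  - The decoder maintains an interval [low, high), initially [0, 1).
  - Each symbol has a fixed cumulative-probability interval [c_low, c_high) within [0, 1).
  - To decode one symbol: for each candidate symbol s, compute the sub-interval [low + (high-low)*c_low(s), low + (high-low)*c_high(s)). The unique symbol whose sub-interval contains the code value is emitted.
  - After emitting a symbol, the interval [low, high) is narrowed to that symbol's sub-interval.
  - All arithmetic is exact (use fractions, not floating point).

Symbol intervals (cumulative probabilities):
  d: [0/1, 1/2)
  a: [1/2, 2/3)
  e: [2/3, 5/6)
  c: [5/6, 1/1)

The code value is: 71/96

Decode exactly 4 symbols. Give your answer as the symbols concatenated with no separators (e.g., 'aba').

Answer: edcd

Derivation:
Step 1: interval [0/1, 1/1), width = 1/1 - 0/1 = 1/1
  'd': [0/1 + 1/1*0/1, 0/1 + 1/1*1/2) = [0/1, 1/2)
  'a': [0/1 + 1/1*1/2, 0/1 + 1/1*2/3) = [1/2, 2/3)
  'e': [0/1 + 1/1*2/3, 0/1 + 1/1*5/6) = [2/3, 5/6) <- contains code 71/96
  'c': [0/1 + 1/1*5/6, 0/1 + 1/1*1/1) = [5/6, 1/1)
  emit 'e', narrow to [2/3, 5/6)
Step 2: interval [2/3, 5/6), width = 5/6 - 2/3 = 1/6
  'd': [2/3 + 1/6*0/1, 2/3 + 1/6*1/2) = [2/3, 3/4) <- contains code 71/96
  'a': [2/3 + 1/6*1/2, 2/3 + 1/6*2/3) = [3/4, 7/9)
  'e': [2/3 + 1/6*2/3, 2/3 + 1/6*5/6) = [7/9, 29/36)
  'c': [2/3 + 1/6*5/6, 2/3 + 1/6*1/1) = [29/36, 5/6)
  emit 'd', narrow to [2/3, 3/4)
Step 3: interval [2/3, 3/4), width = 3/4 - 2/3 = 1/12
  'd': [2/3 + 1/12*0/1, 2/3 + 1/12*1/2) = [2/3, 17/24)
  'a': [2/3 + 1/12*1/2, 2/3 + 1/12*2/3) = [17/24, 13/18)
  'e': [2/3 + 1/12*2/3, 2/3 + 1/12*5/6) = [13/18, 53/72)
  'c': [2/3 + 1/12*5/6, 2/3 + 1/12*1/1) = [53/72, 3/4) <- contains code 71/96
  emit 'c', narrow to [53/72, 3/4)
Step 4: interval [53/72, 3/4), width = 3/4 - 53/72 = 1/72
  'd': [53/72 + 1/72*0/1, 53/72 + 1/72*1/2) = [53/72, 107/144) <- contains code 71/96
  'a': [53/72 + 1/72*1/2, 53/72 + 1/72*2/3) = [107/144, 161/216)
  'e': [53/72 + 1/72*2/3, 53/72 + 1/72*5/6) = [161/216, 323/432)
  'c': [53/72 + 1/72*5/6, 53/72 + 1/72*1/1) = [323/432, 3/4)
  emit 'd', narrow to [53/72, 107/144)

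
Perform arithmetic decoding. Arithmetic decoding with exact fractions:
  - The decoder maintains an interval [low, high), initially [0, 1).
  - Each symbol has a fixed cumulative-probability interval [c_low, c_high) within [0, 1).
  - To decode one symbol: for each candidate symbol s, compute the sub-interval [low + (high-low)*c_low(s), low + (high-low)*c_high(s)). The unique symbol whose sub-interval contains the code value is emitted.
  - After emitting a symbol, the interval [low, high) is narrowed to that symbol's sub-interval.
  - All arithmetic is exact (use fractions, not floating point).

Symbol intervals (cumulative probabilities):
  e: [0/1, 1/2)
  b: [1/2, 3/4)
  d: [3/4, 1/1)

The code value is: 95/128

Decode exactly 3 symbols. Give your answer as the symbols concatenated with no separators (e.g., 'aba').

Answer: bdd

Derivation:
Step 1: interval [0/1, 1/1), width = 1/1 - 0/1 = 1/1
  'e': [0/1 + 1/1*0/1, 0/1 + 1/1*1/2) = [0/1, 1/2)
  'b': [0/1 + 1/1*1/2, 0/1 + 1/1*3/4) = [1/2, 3/4) <- contains code 95/128
  'd': [0/1 + 1/1*3/4, 0/1 + 1/1*1/1) = [3/4, 1/1)
  emit 'b', narrow to [1/2, 3/4)
Step 2: interval [1/2, 3/4), width = 3/4 - 1/2 = 1/4
  'e': [1/2 + 1/4*0/1, 1/2 + 1/4*1/2) = [1/2, 5/8)
  'b': [1/2 + 1/4*1/2, 1/2 + 1/4*3/4) = [5/8, 11/16)
  'd': [1/2 + 1/4*3/4, 1/2 + 1/4*1/1) = [11/16, 3/4) <- contains code 95/128
  emit 'd', narrow to [11/16, 3/4)
Step 3: interval [11/16, 3/4), width = 3/4 - 11/16 = 1/16
  'e': [11/16 + 1/16*0/1, 11/16 + 1/16*1/2) = [11/16, 23/32)
  'b': [11/16 + 1/16*1/2, 11/16 + 1/16*3/4) = [23/32, 47/64)
  'd': [11/16 + 1/16*3/4, 11/16 + 1/16*1/1) = [47/64, 3/4) <- contains code 95/128
  emit 'd', narrow to [47/64, 3/4)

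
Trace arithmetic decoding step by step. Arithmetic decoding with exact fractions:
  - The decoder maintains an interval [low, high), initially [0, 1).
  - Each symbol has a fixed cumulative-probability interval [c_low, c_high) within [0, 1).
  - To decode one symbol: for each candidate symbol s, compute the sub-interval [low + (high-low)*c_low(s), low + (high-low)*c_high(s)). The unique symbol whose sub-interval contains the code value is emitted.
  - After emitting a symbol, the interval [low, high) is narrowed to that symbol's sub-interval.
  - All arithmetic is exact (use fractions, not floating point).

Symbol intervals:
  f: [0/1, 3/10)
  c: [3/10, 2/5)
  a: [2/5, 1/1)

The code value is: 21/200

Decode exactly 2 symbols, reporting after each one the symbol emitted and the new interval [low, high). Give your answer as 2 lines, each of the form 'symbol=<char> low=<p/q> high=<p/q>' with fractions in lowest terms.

Answer: symbol=f low=0/1 high=3/10
symbol=c low=9/100 high=3/25

Derivation:
Step 1: interval [0/1, 1/1), width = 1/1 - 0/1 = 1/1
  'f': [0/1 + 1/1*0/1, 0/1 + 1/1*3/10) = [0/1, 3/10) <- contains code 21/200
  'c': [0/1 + 1/1*3/10, 0/1 + 1/1*2/5) = [3/10, 2/5)
  'a': [0/1 + 1/1*2/5, 0/1 + 1/1*1/1) = [2/5, 1/1)
  emit 'f', narrow to [0/1, 3/10)
Step 2: interval [0/1, 3/10), width = 3/10 - 0/1 = 3/10
  'f': [0/1 + 3/10*0/1, 0/1 + 3/10*3/10) = [0/1, 9/100)
  'c': [0/1 + 3/10*3/10, 0/1 + 3/10*2/5) = [9/100, 3/25) <- contains code 21/200
  'a': [0/1 + 3/10*2/5, 0/1 + 3/10*1/1) = [3/25, 3/10)
  emit 'c', narrow to [9/100, 3/25)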